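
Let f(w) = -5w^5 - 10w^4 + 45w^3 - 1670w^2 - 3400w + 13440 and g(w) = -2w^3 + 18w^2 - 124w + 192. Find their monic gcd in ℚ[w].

w^3 - 9w^2 + 62w - 96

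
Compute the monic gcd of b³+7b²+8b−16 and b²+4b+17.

1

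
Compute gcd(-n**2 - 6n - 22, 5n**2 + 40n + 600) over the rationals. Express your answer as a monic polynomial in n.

1

Apply the Euclidean algorithm:
  -n**2 - 6n - 22 = (-1/5)(5n**2 + 40n + 600) + (2n + 98)
  5n**2 + 40n + 600 = ((5/2)n - 205/2)(2n + 98) + (10645)
  2n + 98 = ((2/10645)n + 98/10645)(10645) + (0)
The last nonzero remainder is the constant 10645, so the polynomials are coprime and gcd = 1.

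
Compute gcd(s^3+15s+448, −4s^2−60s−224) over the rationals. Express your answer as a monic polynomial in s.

s+7

Apply the Euclidean algorithm:
  s^3+15s+448 = (−(1/4)s+15/4)(−4s^2−60s−224) + (184s+1288)
  −4s^2−60s−224 = (−(1/46)s−4/23)(184s+1288) + (0)
Last nonzero remainder: 184s+1288. Dividing through by 184 gives the monic gcd s+7.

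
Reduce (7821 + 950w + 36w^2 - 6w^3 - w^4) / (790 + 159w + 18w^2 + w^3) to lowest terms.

(99 + 2w - w^2)/(10 + w)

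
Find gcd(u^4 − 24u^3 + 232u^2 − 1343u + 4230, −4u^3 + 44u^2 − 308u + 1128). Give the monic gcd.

u^2 − 5u + 47

Euclidean algorithm in ℚ[u]:
  u^4 − 24u^3 + 232u^2 − 1343u + 4230 = (−(1/4)u + 13/4)(−4u^3 + 44u^2 − 308u + 1128) + (12u^2 − 60u + 564)
  −4u^3 + 44u^2 − 308u + 1128 = (−(1/3)u + 2)(12u^2 − 60u + 564) + (0)
Last nonzero remainder: 12u^2 − 60u + 564. Dividing through by 12 gives the monic gcd u^2 − 5u + 47.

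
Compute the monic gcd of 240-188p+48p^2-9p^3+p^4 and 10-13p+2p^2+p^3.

Apply the Euclidean algorithm:
  p^4-9p^3+48p^2-188p+240 = (p-11)(p^3+2p^2-13p+10) + (83p^2-341p+350)
  p^3+2p^2-13p+10 = ((1/83)p+507/6889)(83p^2-341p+350) + ((54280/6889)p-108560/6889)
  83p^2-341p+350 = ((571787/54280)p-241115/10856)((54280/6889)p-108560/6889) + (0)
Last nonzero remainder: (54280/6889)p-108560/6889. Dividing through by 54280/6889 gives the monic gcd p-2.

-2+p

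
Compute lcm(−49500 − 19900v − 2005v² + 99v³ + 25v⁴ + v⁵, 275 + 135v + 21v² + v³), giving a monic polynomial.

Euclidean algorithm in ℚ[v]:
  v⁵ + 25v⁴ + 99v³ − 2005v² − 19900v − 49500 = (v² + 4v − 120)(v³ + 21v² + 135v + 275) + (−300v² − 4800v − 16500)
  v³ + 21v² + 135v + 275 = (−(1/300)v − 1/60)(−300v² − 4800v − 16500) + (0)
Last nonzero remainder: −300v² − 4800v − 16500. Dividing through by −300 gives the monic gcd v² + 16v + 55.
Then lcm(f, g) = f·g / gcd(f, g); expanding and making the result monic gives the answer.

−247500 − 149000v − 29925v² − 1510v³ + 224v⁴ + 30v⁵ + v⁶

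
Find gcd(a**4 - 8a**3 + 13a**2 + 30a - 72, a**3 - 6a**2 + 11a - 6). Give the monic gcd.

Euclidean algorithm in ℚ[a]:
  a**4 - 8a**3 + 13a**2 + 30a - 72 = (a - 2)(a**3 - 6a**2 + 11a - 6) + (-10a**2 + 58a - 84)
  a**3 - 6a**2 + 11a - 6 = (-(1/10)a + 1/50)(-10a**2 + 58a - 84) + ((36/25)a - 108/25)
  -10a**2 + 58a - 84 = (-(125/18)a + 175/9)((36/25)a - 108/25) + (0)
Last nonzero remainder: (36/25)a - 108/25. Dividing through by 36/25 gives the monic gcd a - 3.

a - 3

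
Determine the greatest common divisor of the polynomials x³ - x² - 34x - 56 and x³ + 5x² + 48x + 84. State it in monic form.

x + 2

Repeated division with remainder:
  x³ - x² - 34x - 56 = (x³ + 5x² + 48x + 84) + (-6x² - 82x - 140)
  x³ + 5x² + 48x + 84 = (-(1/6)x + 13/9)(-6x² - 82x - 140) + ((1288/9)x + 2576/9)
  -6x² - 82x - 140 = (-(27/644)x - 45/92)((1288/9)x + 2576/9) + (0)
Last nonzero remainder: (1288/9)x + 2576/9. Dividing through by 1288/9 gives the monic gcd x + 2.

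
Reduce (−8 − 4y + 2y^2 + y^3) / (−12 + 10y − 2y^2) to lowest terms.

(−4 − 4y − y^2)/(−6 + 2y)

By polynomial division,
  y^3 + 2y^2 − 4y − 8 = (−(1/2)y − 7/2)(−2y^2 + 10y − 12) + (25y − 50)
  −2y^2 + 10y − 12 = (−(2/25)y + 6/25)(25y − 50) + (0)
Last nonzero remainder: 25y − 50. Dividing through by 25 gives the monic gcd y − 2.
Cancel y − 2 from numerator and denominator to get the reduced form.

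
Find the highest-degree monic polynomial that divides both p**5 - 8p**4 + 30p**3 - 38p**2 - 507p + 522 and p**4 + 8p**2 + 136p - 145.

p**3 - 5p**2 + 33p - 29

By polynomial division,
  p**5 - 8p**4 + 30p**3 - 38p**2 - 507p + 522 = (p - 8)(p**4 + 8p**2 + 136p - 145) + (22p**3 - 110p**2 + 726p - 638)
  p**4 + 8p**2 + 136p - 145 = ((1/22)p + 5/22)(22p**3 - 110p**2 + 726p - 638) + (0)
Last nonzero remainder: 22p**3 - 110p**2 + 726p - 638. Dividing through by 22 gives the monic gcd p**3 - 5p**2 + 33p - 29.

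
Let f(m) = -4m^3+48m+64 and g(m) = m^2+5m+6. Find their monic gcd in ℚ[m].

Apply the Euclidean algorithm:
  -4m^3+48m+64 = (-4m+20)(m^2+5m+6) + (-28m-56)
  m^2+5m+6 = (-(1/28)m-3/28)(-28m-56) + (0)
Last nonzero remainder: -28m-56. Dividing through by -28 gives the monic gcd m+2.

m+2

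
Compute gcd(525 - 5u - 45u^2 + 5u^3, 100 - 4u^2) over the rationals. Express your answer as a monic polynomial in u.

Euclidean algorithm in ℚ[u]:
  5u^3 - 45u^2 - 5u + 525 = (-(5/4)u + 45/4)(-4u^2 + 100) + (120u - 600)
  -4u^2 + 100 = (-(1/30)u - 1/6)(120u - 600) + (0)
Last nonzero remainder: 120u - 600. Dividing through by 120 gives the monic gcd u - 5.

-5 + u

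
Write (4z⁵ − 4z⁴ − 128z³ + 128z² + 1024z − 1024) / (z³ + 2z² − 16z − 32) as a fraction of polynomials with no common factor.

(4z³ − 4z² − 64z + 64)/(z + 2)

Apply the Euclidean algorithm:
  4z⁵ − 4z⁴ − 128z³ + 128z² + 1024z − 1024 = (4z² − 12z − 40)(z³ + 2z² − 16z − 32) + (144z² − 2304)
  z³ + 2z² − 16z − 32 = ((1/144)z + 1/72)(144z² − 2304) + (0)
Last nonzero remainder: 144z² − 2304. Dividing through by 144 gives the monic gcd z² − 16.
Cancel z² − 16 from numerator and denominator to get the reduced form.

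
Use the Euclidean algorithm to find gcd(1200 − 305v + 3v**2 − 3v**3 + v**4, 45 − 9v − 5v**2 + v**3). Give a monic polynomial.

−5 + v

Apply the Euclidean algorithm:
  v**4 − 3v**3 + 3v**2 − 305v + 1200 = (v + 2)(v**3 − 5v**2 − 9v + 45) + (22v**2 − 332v + 1110)
  v**3 − 5v**2 − 9v + 45 = ((1/22)v + 111/242)(22v**2 − 332v + 1110) + ((11232/121)v − 56160/121)
  22v**2 − 332v + 1110 = ((1331/5616)v − 4477/1872)((11232/121)v − 56160/121) + (0)
Last nonzero remainder: (11232/121)v − 56160/121. Dividing through by 11232/121 gives the monic gcd v − 5.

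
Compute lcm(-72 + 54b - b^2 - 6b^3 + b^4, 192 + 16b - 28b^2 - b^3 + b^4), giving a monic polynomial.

1152 - 864b - 56b^2 + 150b^3 - 17b^4 - 6b^5 + b^6

Apply the Euclidean algorithm:
  b^4 - 6b^3 - b^2 + 54b - 72 = (b^4 - b^3 - 28b^2 + 16b + 192) + (-5b^3 + 27b^2 + 38b - 264)
  b^4 - b^3 - 28b^2 + 16b + 192 = (-(1/5)b - 22/25)(-5b^3 + 27b^2 + 38b - 264) + ((84/25)b^2 - (84/25)b - 1008/25)
  -5b^3 + 27b^2 + 38b - 264 = (-(125/84)b + 275/42)((84/25)b^2 - (84/25)b - 1008/25) + (0)
Last nonzero remainder: (84/25)b^2 - (84/25)b - 1008/25. Dividing through by 84/25 gives the monic gcd b^2 - b - 12.
Then lcm(f, g) = f·g / gcd(f, g); expanding and making the result monic gives the answer.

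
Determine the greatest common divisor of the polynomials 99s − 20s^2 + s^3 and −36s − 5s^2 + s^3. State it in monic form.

−9s + s^2

Repeated division with remainder:
  s^3 − 20s^2 + 99s = (s^3 − 5s^2 − 36s) + (−15s^2 + 135s)
  s^3 − 5s^2 − 36s = (−(1/15)s − 4/15)(−15s^2 + 135s) + (0)
Last nonzero remainder: −15s^2 + 135s. Dividing through by −15 gives the monic gcd s^2 − 9s.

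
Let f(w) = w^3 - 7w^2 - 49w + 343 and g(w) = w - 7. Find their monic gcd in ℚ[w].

w - 7

Apply the Euclidean algorithm:
  w^3 - 7w^2 - 49w + 343 = (w^2 - 49)(w - 7) + (0)
The last nonzero remainder w - 7 is already monic.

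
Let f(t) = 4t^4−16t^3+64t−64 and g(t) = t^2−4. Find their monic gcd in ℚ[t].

t^2−4

Apply the Euclidean algorithm:
  4t^4−16t^3+64t−64 = (4t^2−16t+16)(t^2−4) + (0)
The last nonzero remainder t^2−4 is already monic.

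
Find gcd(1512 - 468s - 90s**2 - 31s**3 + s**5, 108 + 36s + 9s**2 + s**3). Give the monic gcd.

108 + 36s + 9s**2 + s**3

Euclidean algorithm in ℚ[s]:
  s**5 - 31s**3 - 90s**2 - 468s + 1512 = (s**2 - 9s + 14)(s**3 + 9s**2 + 36s + 108) + (0)
The last nonzero remainder s**3 + 9s**2 + 36s + 108 is already monic.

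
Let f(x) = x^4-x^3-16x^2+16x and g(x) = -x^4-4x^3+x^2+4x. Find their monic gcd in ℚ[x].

Apply the Euclidean algorithm:
  x^4-x^3-16x^2+16x = (-1)(-x^4-4x^3+x^2+4x) + (-5x^3-15x^2+20x)
  -x^4-4x^3+x^2+4x = ((1/5)x+1/5)(-5x^3-15x^2+20x) + (0)
Last nonzero remainder: -5x^3-15x^2+20x. Dividing through by -5 gives the monic gcd x^3+3x^2-4x.

x^3+3x^2-4x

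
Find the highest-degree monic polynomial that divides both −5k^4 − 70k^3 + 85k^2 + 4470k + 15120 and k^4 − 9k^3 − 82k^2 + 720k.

k^2 + k − 72

By polynomial division,
  −5k^4 − 70k^3 + 85k^2 + 4470k + 15120 = (−5)(k^4 − 9k^3 − 82k^2 + 720k) + (−115k^3 − 325k^2 + 8070k + 15120)
  k^4 − 9k^3 − 82k^2 + 720k = (−(1/115)k + 272/2645)(−115k^3 − 325k^2 + 8070k + 15120) + ((11424/529)k^2 + (11424/529)k − 822528/529)
  −115k^3 − 325k^2 + 8070k + 15120 = (−(60835/11424)k − 2645/272)((11424/529)k^2 + (11424/529)k − 822528/529) + (0)
Last nonzero remainder: (11424/529)k^2 + (11424/529)k − 822528/529. Dividing through by 11424/529 gives the monic gcd k^2 + k − 72.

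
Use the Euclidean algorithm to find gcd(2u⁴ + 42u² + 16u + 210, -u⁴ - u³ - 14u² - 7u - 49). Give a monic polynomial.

Apply the Euclidean algorithm:
  2u⁴ + 42u² + 16u + 210 = (-2)(-u⁴ - u³ - 14u² - 7u - 49) + (-2u³ + 14u² + 2u + 112)
  -u⁴ - u³ - 14u² - 7u - 49 = ((1/2)u + 4)(-2u³ + 14u² + 2u + 112) + (-71u² - 71u - 497)
  -2u³ + 14u² + 2u + 112 = ((2/71)u - 16/71)(-71u² - 71u - 497) + (0)
Last nonzero remainder: -71u² - 71u - 497. Dividing through by -71 gives the monic gcd u² + u + 7.

u² + u + 7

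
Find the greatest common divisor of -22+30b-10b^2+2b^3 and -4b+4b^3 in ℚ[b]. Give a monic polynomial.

By polynomial division,
  2b^3-10b^2+30b-22 = (1/2)(4b^3-4b) + (-10b^2+32b-22)
  4b^3-4b = (-(2/5)b-32/25)(-10b^2+32b-22) + ((704/25)b-704/25)
  -10b^2+32b-22 = (-(125/352)b+25/32)((704/25)b-704/25) + (0)
Last nonzero remainder: (704/25)b-704/25. Dividing through by 704/25 gives the monic gcd b-1.

-1+b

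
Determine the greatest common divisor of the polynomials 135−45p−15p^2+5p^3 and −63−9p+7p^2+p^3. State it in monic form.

Repeated division with remainder:
  5p^3−15p^2−45p+135 = (5)(p^3+7p^2−9p−63) + (−50p^2+450)
  p^3+7p^2−9p−63 = (−(1/50)p−7/50)(−50p^2+450) + (0)
Last nonzero remainder: −50p^2+450. Dividing through by −50 gives the monic gcd p^2−9.

−9+p^2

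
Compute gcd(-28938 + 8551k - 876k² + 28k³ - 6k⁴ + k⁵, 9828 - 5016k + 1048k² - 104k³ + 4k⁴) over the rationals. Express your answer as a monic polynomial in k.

Repeated division with remainder:
  k⁵ - 6k⁴ + 28k³ - 876k² + 8551k - 28938 = ((1/4)k + 5)(4k⁴ - 104k³ + 1048k² - 5016k + 9828) + (286k³ - 4862k² + 31174k - 78078)
  4k⁴ - 104k³ + 1048k² - 5016k + 9828 = ((2/143)k - 18/143)(286k³ - 4862k² + 31174k - 78078) + (0)
Last nonzero remainder: 286k³ - 4862k² + 31174k - 78078. Dividing through by 286 gives the monic gcd k³ - 17k² + 109k - 273.

-273 + 109k - 17k² + k³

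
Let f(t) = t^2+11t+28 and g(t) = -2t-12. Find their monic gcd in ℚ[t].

1

Repeated division with remainder:
  t^2+11t+28 = (-(1/2)t-5/2)(-2t-12) + (-2)
  -2t-12 = (t+6)(-2) + (0)
The last nonzero remainder is the constant -2, so the polynomials are coprime and gcd = 1.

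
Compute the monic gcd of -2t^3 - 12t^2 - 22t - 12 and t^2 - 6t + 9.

Euclidean algorithm in ℚ[t]:
  -2t^3 - 12t^2 - 22t - 12 = (-2t - 24)(t^2 - 6t + 9) + (-148t + 204)
  t^2 - 6t + 9 = (-(1/148)t + 171/5476)(-148t + 204) + (3600/1369)
  -148t + 204 = (-(50653/900)t + 23273/300)(3600/1369) + (0)
The last nonzero remainder is the constant 3600/1369, so the polynomials are coprime and gcd = 1.

1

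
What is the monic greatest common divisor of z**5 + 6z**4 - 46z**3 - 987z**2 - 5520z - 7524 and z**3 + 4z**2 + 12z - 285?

Euclidean algorithm in ℚ[z]:
  z**5 + 6z**4 - 46z**3 - 987z**2 - 5520z - 7524 = (z**2 + 2z - 66)(z**3 + 4z**2 + 12z - 285) + (-462z**2 - 4158z - 26334)
  z**3 + 4z**2 + 12z - 285 = (-(1/462)z + 5/462)(-462z**2 - 4158z - 26334) + (0)
Last nonzero remainder: -462z**2 - 4158z - 26334. Dividing through by -462 gives the monic gcd z**2 + 9z + 57.

z**2 + 9z + 57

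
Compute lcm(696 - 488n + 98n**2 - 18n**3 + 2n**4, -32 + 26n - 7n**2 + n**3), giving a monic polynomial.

By polynomial division,
  2n**4 - 18n**3 + 98n**2 - 488n + 696 = (2n - 4)(n**3 - 7n**2 + 26n - 32) + (18n**2 - 320n + 568)
  n**3 - 7n**2 + 26n - 32 = ((1/18)n + 97/162)(18n**2 - 320n + 568) + ((15070/81)n - 30140/81)
  18n**2 - 320n + 568 = ((729/7535)n - 11502/7535)((15070/81)n - 30140/81) + (0)
Last nonzero remainder: (15070/81)n - 30140/81. Dividing through by 15070/81 gives the monic gcd n - 2.
Then lcm(f, g) = f·g / gcd(f, g); expanding and making the result monic gives the answer.

5568 - 5644n + 2352n**2 - 633n**3 + 110n**4 - 14n**5 + n**6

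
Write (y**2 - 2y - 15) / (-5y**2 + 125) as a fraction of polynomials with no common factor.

(-y - 3)/(5y + 25)

Euclidean algorithm in ℚ[y]:
  y**2 - 2y - 15 = (-1/5)(-5y**2 + 125) + (-2y + 10)
  -5y**2 + 125 = ((5/2)y + 25/2)(-2y + 10) + (0)
Last nonzero remainder: -2y + 10. Dividing through by -2 gives the monic gcd y - 5.
Cancel y - 5 from numerator and denominator to get the reduced form.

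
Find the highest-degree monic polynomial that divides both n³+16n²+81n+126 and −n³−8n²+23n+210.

n²+13n+42

Apply the Euclidean algorithm:
  n³+16n²+81n+126 = (−1)(−n³−8n²+23n+210) + (8n²+104n+336)
  −n³−8n²+23n+210 = (−(1/8)n+5/8)(8n²+104n+336) + (0)
Last nonzero remainder: 8n²+104n+336. Dividing through by 8 gives the monic gcd n²+13n+42.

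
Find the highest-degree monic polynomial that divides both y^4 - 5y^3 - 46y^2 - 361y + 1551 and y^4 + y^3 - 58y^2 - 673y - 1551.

y^3 - 2y^2 - 52y - 517

Repeated division with remainder:
  y^4 - 5y^3 - 46y^2 - 361y + 1551 = (y^4 + y^3 - 58y^2 - 673y - 1551) + (-6y^3 + 12y^2 + 312y + 3102)
  y^4 + y^3 - 58y^2 - 673y - 1551 = (-(1/6)y - 1/2)(-6y^3 + 12y^2 + 312y + 3102) + (0)
Last nonzero remainder: -6y^3 + 12y^2 + 312y + 3102. Dividing through by -6 gives the monic gcd y^3 - 2y^2 - 52y - 517.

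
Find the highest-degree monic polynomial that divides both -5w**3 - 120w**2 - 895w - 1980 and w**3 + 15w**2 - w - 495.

w**2 + 20w + 99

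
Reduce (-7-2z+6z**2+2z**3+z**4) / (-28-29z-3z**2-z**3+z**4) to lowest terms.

Repeated division with remainder:
  z**4+2z**3+6z**2-2z-7 = (z**4-z**3-3z**2-29z-28) + (3z**3+9z**2+27z+21)
  z**4-z**3-3z**2-29z-28 = ((1/3)z-4/3)(3z**3+9z**2+27z+21) + (0)
Last nonzero remainder: 3z**3+9z**2+27z+21. Dividing through by 3 gives the monic gcd z**3+3z**2+9z+7.
Cancel z**3+3z**2+9z+7 from numerator and denominator to get the reduced form.

(-1+z)/(-4+z)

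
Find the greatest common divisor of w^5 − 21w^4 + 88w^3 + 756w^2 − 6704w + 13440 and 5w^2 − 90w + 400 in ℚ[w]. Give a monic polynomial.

Repeated division with remainder:
  w^5 − 21w^4 + 88w^3 + 756w^2 − 6704w + 13440 = ((1/5)w^3 − (3/5)w^2 − (46/5)w + 168/5)(5w^2 − 90w + 400) + (0)
Last nonzero remainder: 5w^2 − 90w + 400. Dividing through by 5 gives the monic gcd w^2 − 18w + 80.

w^2 − 18w + 80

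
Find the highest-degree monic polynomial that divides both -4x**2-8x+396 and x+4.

Apply the Euclidean algorithm:
  -4x**2-8x+396 = (-4x+8)(x+4) + (364)
  x+4 = ((1/364)x+1/91)(364) + (0)
The last nonzero remainder is the constant 364, so the polynomials are coprime and gcd = 1.

1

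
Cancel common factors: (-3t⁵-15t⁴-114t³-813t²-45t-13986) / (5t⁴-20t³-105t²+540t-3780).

Repeated division with remainder:
  -3t⁵-15t⁴-114t³-813t²-45t-13986 = (-(3/5)t-27/5)(5t⁴-20t³-105t²+540t-3780) + (-285t³-1056t²+603t-34398)
  5t⁴-20t³-105t²+540t-3780 = (-(1/57)t+244/1805)(-285t³-1056t²+603t-34398) + ((87234/1805)t²-(261702/1805)t+1570212/1805)
  -285t³-1056t²+603t-34398 = (-(171475/29078)t-164255/4154)((87234/1805)t²-(261702/1805)t+1570212/1805) + (0)
Last nonzero remainder: (87234/1805)t²-(261702/1805)t+1570212/1805. Dividing through by 87234/1805 gives the monic gcd t²-3t+18.
Cancel t²-3t+18 from numerator and denominator to get the reduced form.

(-3t³-24t²-132t-777)/(5t²-5t-210)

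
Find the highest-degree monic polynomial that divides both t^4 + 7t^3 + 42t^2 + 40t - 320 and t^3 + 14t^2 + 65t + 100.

Repeated division with remainder:
  t^4 + 7t^3 + 42t^2 + 40t - 320 = (t - 7)(t^3 + 14t^2 + 65t + 100) + (75t^2 + 395t + 380)
  t^3 + 14t^2 + 65t + 100 = ((1/75)t + 131/1125)(75t^2 + 395t + 380) + ((3136/225)t + 12544/225)
  75t^2 + 395t + 380 = ((16875/3136)t + 21375/3136)((3136/225)t + 12544/225) + (0)
Last nonzero remainder: (3136/225)t + 12544/225. Dividing through by 3136/225 gives the monic gcd t + 4.

t + 4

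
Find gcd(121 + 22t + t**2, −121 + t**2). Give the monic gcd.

Euclidean algorithm in ℚ[t]:
  t**2 + 22t + 121 = (t**2 − 121) + (22t + 242)
  t**2 − 121 = ((1/22)t − 1/2)(22t + 242) + (0)
Last nonzero remainder: 22t + 242. Dividing through by 22 gives the monic gcd t + 11.

11 + t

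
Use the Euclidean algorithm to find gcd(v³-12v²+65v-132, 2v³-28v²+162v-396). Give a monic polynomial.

v²-8v+33

Euclidean algorithm in ℚ[v]:
  v³-12v²+65v-132 = (1/2)(2v³-28v²+162v-396) + (2v²-16v+66)
  2v³-28v²+162v-396 = (v-6)(2v²-16v+66) + (0)
Last nonzero remainder: 2v²-16v+66. Dividing through by 2 gives the monic gcd v²-8v+33.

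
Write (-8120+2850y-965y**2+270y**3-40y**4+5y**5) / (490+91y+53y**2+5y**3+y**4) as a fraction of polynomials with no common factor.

Repeated division with remainder:
  5y**5-40y**4+270y**3-965y**2+2850y-8120 = (5y-65)(y**4+5y**3+53y**2+91y+490) + (330y**3+2025y**2+6315y+23730)
  y**4+5y**3+53y**2+91y+490 = ((1/330)y-5/1452)(330y**3+2025y**2+6315y+23730) + ((19765/484)y**2+(19765/484)y+138355/242)
  330y**3+2025y**2+6315y+23730 = ((31944/3953)y+164076/3953)((19765/484)y**2+(19765/484)y+138355/242) + (0)
Last nonzero remainder: (19765/484)y**2+(19765/484)y+138355/242. Dividing through by 19765/484 gives the monic gcd y**2+y+14.
Cancel y**2+y+14 from numerator and denominator to get the reduced form.

(-580+245y-45y**2+5y**3)/(35+4y+y**2)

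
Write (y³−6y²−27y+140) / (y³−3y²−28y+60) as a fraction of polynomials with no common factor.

(y²−11y+28)/(y²−8y+12)

Repeated division with remainder:
  y³−6y²−27y+140 = (y³−3y²−28y+60) + (−3y²+y+80)
  y³−3y²−28y+60 = (−(1/3)y+8/9)(−3y²+y+80) + (−(20/9)y−100/9)
  −3y²+y+80 = ((27/20)y−36/5)(−(20/9)y−100/9) + (0)
Last nonzero remainder: −(20/9)y−100/9. Dividing through by −20/9 gives the monic gcd y+5.
Cancel y+5 from numerator and denominator to get the reduced form.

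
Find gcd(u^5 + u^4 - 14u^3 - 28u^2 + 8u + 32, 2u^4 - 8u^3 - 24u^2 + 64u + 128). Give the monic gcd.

u^3 - 12u - 16

Apply the Euclidean algorithm:
  u^5 + u^4 - 14u^3 - 28u^2 + 8u + 32 = ((1/2)u + 5/2)(2u^4 - 8u^3 - 24u^2 + 64u + 128) + (18u^3 - 216u - 288)
  2u^4 - 8u^3 - 24u^2 + 64u + 128 = ((1/9)u - 4/9)(18u^3 - 216u - 288) + (0)
Last nonzero remainder: 18u^3 - 216u - 288. Dividing through by 18 gives the monic gcd u^3 - 12u - 16.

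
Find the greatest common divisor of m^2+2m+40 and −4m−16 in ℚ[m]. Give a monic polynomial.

Euclidean algorithm in ℚ[m]:
  m^2+2m+40 = (−(1/4)m+1/2)(−4m−16) + (48)
  −4m−16 = (−(1/12)m−1/3)(48) + (0)
The last nonzero remainder is the constant 48, so the polynomials are coprime and gcd = 1.

1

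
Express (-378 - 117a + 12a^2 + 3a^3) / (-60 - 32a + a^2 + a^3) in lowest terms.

(63 + 30a + 3a^2)/(10 + 7a + a^2)

Euclidean algorithm in ℚ[a]:
  3a^3 + 12a^2 - 117a - 378 = (3)(a^3 + a^2 - 32a - 60) + (9a^2 - 21a - 198)
  a^3 + a^2 - 32a - 60 = ((1/9)a + 10/27)(9a^2 - 21a - 198) + (-(20/9)a + 40/3)
  9a^2 - 21a - 198 = (-(81/20)a - 297/20)(-(20/9)a + 40/3) + (0)
Last nonzero remainder: -(20/9)a + 40/3. Dividing through by -20/9 gives the monic gcd a - 6.
Cancel a - 6 from numerator and denominator to get the reduced form.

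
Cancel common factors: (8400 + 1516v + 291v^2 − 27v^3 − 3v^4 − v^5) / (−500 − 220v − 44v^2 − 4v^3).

(−336 + 20v − 3v^2 + v^3)/(20 + 4v)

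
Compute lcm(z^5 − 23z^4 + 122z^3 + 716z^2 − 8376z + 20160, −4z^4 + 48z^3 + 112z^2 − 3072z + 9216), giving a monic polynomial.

Repeated division with remainder:
  z^5 − 23z^4 + 122z^3 + 716z^2 − 8376z + 20160 = (−(1/4)z + 11/4)(−4z^4 + 48z^3 + 112z^2 − 3072z + 9216) + (18z^3 − 360z^2 + 2376z − 5184)
  −4z^4 + 48z^3 + 112z^2 − 3072z + 9216 = (−(2/9)z − 16/9)(18z^3 − 360z^2 + 2376z − 5184) + (0)
Last nonzero remainder: 18z^3 − 360z^2 + 2376z − 5184. Dividing through by 18 gives the monic gcd z^3 − 20z^2 + 132z − 288.
Then lcm(f, g) = f·g / gcd(f, g); expanding and making the result monic gives the answer.

z^6 − 15z^5 − 62z^4 + 1692z^3 − 2648z^2 − 46848z + 161280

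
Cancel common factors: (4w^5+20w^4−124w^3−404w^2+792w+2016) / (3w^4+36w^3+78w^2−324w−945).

Repeated division with remainder:
  4w^5+20w^4−124w^3−404w^2+792w+2016 = ((4/3)w−28/3)(3w^4+36w^3+78w^2−324w−945) + (108w^3+756w^2−972w−6804)
  3w^4+36w^3+78w^2−324w−945 = ((1/36)w+5/36)(108w^3+756w^2−972w−6804) + (0)
Last nonzero remainder: 108w^3+756w^2−972w−6804. Dividing through by 108 gives the monic gcd w^3+7w^2−9w−63.
Cancel w^3+7w^2−9w−63 from numerator and denominator to get the reduced form.

(4w^2−8w−32)/(3w+15)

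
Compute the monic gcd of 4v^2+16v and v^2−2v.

Repeated division with remainder:
  4v^2+16v = (4)(v^2−2v) + (24v)
  v^2−2v = ((1/24)v−1/12)(24v) + (0)
Last nonzero remainder: 24v. Dividing through by 24 gives the monic gcd v.

v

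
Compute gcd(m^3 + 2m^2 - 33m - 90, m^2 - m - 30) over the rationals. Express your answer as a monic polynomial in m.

m^2 - m - 30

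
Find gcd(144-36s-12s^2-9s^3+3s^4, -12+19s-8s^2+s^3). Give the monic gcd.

-4+s

Euclidean algorithm in ℚ[s]:
  3s^4-9s^3-12s^2-36s+144 = (3s+15)(s^3-8s^2+19s-12) + (51s^2-285s+324)
  s^3-8s^2+19s-12 = ((1/51)s-41/867)(51s^2-285s+324) + (-(240/289)s+960/289)
  51s^2-285s+324 = (-(4913/80)s+7803/80)(-(240/289)s+960/289) + (0)
Last nonzero remainder: -(240/289)s+960/289. Dividing through by -240/289 gives the monic gcd s-4.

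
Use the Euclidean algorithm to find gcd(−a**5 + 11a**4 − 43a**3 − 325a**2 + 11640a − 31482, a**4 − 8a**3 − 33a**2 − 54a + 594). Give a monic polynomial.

Apply the Euclidean algorithm:
  −a**5 + 11a**4 − 43a**3 − 325a**2 + 11640a − 31482 = (−a + 3)(a**4 − 8a**3 − 33a**2 − 54a + 594) + (−52a**3 − 280a**2 + 12396a − 33264)
  a**4 − 8a**3 − 33a**2 − 54a + 594 = (−(1/52)a + 87/338)(−52a**3 − 280a**2 + 12396a − 33264) + ((46890/169)a**2 − (656460/169)a + 1547370/169)
  −52a**3 − 280a**2 + 12396a − 33264 = (−(4394/23445)a − 9464/2605)((46890/169)a**2 − (656460/169)a + 1547370/169) + (0)
Last nonzero remainder: (46890/169)a**2 − (656460/169)a + 1547370/169. Dividing through by 46890/169 gives the monic gcd a**2 − 14a + 33.

a**2 − 14a + 33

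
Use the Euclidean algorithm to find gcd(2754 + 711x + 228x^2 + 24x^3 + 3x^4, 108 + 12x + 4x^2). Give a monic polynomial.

27 + 3x + x^2

Apply the Euclidean algorithm:
  3x^4 + 24x^3 + 228x^2 + 711x + 2754 = ((3/4)x^2 + (15/4)x + 51/2)(4x^2 + 12x + 108) + (0)
Last nonzero remainder: 4x^2 + 12x + 108. Dividing through by 4 gives the monic gcd x^2 + 3x + 27.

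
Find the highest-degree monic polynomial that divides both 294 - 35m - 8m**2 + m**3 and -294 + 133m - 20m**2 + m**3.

49 - 14m + m**2

Apply the Euclidean algorithm:
  m**3 - 8m**2 - 35m + 294 = (m**3 - 20m**2 + 133m - 294) + (12m**2 - 168m + 588)
  m**3 - 20m**2 + 133m - 294 = ((1/12)m - 1/2)(12m**2 - 168m + 588) + (0)
Last nonzero remainder: 12m**2 - 168m + 588. Dividing through by 12 gives the monic gcd m**2 - 14m + 49.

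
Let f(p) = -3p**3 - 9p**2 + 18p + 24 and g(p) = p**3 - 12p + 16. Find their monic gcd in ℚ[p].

By polynomial division,
  -3p**3 - 9p**2 + 18p + 24 = (-3)(p**3 - 12p + 16) + (-9p**2 - 18p + 72)
  p**3 - 12p + 16 = (-(1/9)p + 2/9)(-9p**2 - 18p + 72) + (0)
Last nonzero remainder: -9p**2 - 18p + 72. Dividing through by -9 gives the monic gcd p**2 + 2p - 8.

p**2 + 2p - 8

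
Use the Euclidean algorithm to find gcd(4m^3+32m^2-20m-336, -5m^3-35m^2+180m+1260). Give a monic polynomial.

Euclidean algorithm in ℚ[m]:
  4m^3+32m^2-20m-336 = (-4/5)(-5m^3-35m^2+180m+1260) + (4m^2+124m+672)
  -5m^3-35m^2+180m+1260 = (-(5/4)m+30)(4m^2+124m+672) + (-2700m-18900)
  4m^2+124m+672 = (-(1/675)m-8/225)(-2700m-18900) + (0)
Last nonzero remainder: -2700m-18900. Dividing through by -2700 gives the monic gcd m+7.

m+7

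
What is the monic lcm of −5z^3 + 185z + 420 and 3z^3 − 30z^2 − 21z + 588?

Repeated division with remainder:
  −5z^3 + 185z + 420 = (−5/3)(3z^3 − 30z^2 − 21z + 588) + (−50z^2 + 150z + 1400)
  3z^3 − 30z^2 − 21z + 588 = (−(3/50)z + 21/50)(−50z^2 + 150z + 1400) + (0)
Last nonzero remainder: −50z^2 + 150z + 1400. Dividing through by −50 gives the monic gcd z^2 − 3z − 28.
Then lcm(f, g) = f·g / gcd(f, g); expanding and making the result monic gives the answer.

z^4 − 7z^3 − 37z^2 + 175z + 588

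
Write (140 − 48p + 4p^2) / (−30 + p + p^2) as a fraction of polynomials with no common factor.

Apply the Euclidean algorithm:
  4p^2 − 48p + 140 = (4)(p^2 + p − 30) + (−52p + 260)
  p^2 + p − 30 = (−(1/52)p − 3/26)(−52p + 260) + (0)
Last nonzero remainder: −52p + 260. Dividing through by −52 gives the monic gcd p − 5.
Cancel p − 5 from numerator and denominator to get the reduced form.

(−28 + 4p)/(6 + p)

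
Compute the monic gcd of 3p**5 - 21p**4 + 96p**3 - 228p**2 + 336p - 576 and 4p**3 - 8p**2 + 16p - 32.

Euclidean algorithm in ℚ[p]:
  3p**5 - 21p**4 + 96p**3 - 228p**2 + 336p - 576 = ((3/4)p**2 - (15/4)p + 27/2)(4p**3 - 8p**2 + 16p - 32) + (-36p**2 - 144)
  4p**3 - 8p**2 + 16p - 32 = (-(1/9)p + 2/9)(-36p**2 - 144) + (0)
Last nonzero remainder: -36p**2 - 144. Dividing through by -36 gives the monic gcd p**2 + 4.

p**2 + 4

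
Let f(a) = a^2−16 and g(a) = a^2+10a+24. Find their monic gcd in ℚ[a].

Euclidean algorithm in ℚ[a]:
  a^2−16 = (a^2+10a+24) + (−10a−40)
  a^2+10a+24 = (−(1/10)a−3/5)(−10a−40) + (0)
Last nonzero remainder: −10a−40. Dividing through by −10 gives the monic gcd a+4.

a+4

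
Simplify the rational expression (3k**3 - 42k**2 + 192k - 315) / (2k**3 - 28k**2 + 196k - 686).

By polynomial division,
  3k**3 - 42k**2 + 192k - 315 = (3/2)(2k**3 - 28k**2 + 196k - 686) + (-102k + 714)
  2k**3 - 28k**2 + 196k - 686 = (-(1/51)k**2 + (7/51)k - 49/51)(-102k + 714) + (0)
Last nonzero remainder: -102k + 714. Dividing through by -102 gives the monic gcd k - 7.
Cancel k - 7 from numerator and denominator to get the reduced form.

(3k**2 - 21k + 45)/(2k**2 - 14k + 98)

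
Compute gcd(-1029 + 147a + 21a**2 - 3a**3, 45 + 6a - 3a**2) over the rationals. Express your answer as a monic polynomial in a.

1

Apply the Euclidean algorithm:
  -3a**3 + 21a**2 + 147a - 1029 = (a - 5)(-3a**2 + 6a + 45) + (132a - 804)
  -3a**2 + 6a + 45 = (-(1/44)a - 45/484)(132a - 804) + (-3600/121)
  132a - 804 = (-(1331/300)a + 8107/300)(-3600/121) + (0)
The last nonzero remainder is the constant -3600/121, so the polynomials are coprime and gcd = 1.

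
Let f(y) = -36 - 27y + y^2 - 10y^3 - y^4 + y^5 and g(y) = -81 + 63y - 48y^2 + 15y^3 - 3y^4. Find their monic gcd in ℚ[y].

3 - y + y^2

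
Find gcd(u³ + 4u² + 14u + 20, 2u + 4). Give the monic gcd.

Apply the Euclidean algorithm:
  u³ + 4u² + 14u + 20 = ((1/2)u² + u + 5)(2u + 4) + (0)
Last nonzero remainder: 2u + 4. Dividing through by 2 gives the monic gcd u + 2.

u + 2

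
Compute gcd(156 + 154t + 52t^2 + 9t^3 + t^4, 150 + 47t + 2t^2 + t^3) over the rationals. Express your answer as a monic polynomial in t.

By polynomial division,
  t^4 + 9t^3 + 52t^2 + 154t + 156 = (t + 7)(t^3 + 2t^2 + 47t + 150) + (−9t^2 − 325t − 894)
  t^3 + 2t^2 + 47t + 150 = (−(1/9)t + 307/81)(−9t^2 − 325t − 894) + ((95536/81)t + 95536/27)
  −9t^2 − 325t − 894 = (−(729/95536)t − 12069/47768)((95536/81)t + 95536/27) + (0)
Last nonzero remainder: (95536/81)t + 95536/27. Dividing through by 95536/81 gives the monic gcd t + 3.

3 + t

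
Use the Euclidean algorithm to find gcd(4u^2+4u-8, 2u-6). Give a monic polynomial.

1

By polynomial division,
  4u^2+4u-8 = (2u+8)(2u-6) + (40)
  2u-6 = ((1/20)u-3/20)(40) + (0)
The last nonzero remainder is the constant 40, so the polynomials are coprime and gcd = 1.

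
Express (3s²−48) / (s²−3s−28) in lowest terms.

(3s−12)/(s−7)

Repeated division with remainder:
  3s²−48 = (3)(s²−3s−28) + (9s+36)
  s²−3s−28 = ((1/9)s−7/9)(9s+36) + (0)
Last nonzero remainder: 9s+36. Dividing through by 9 gives the monic gcd s+4.
Cancel s+4 from numerator and denominator to get the reduced form.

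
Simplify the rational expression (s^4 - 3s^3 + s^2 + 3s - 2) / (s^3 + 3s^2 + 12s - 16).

Euclidean algorithm in ℚ[s]:
  s^4 - 3s^3 + s^2 + 3s - 2 = (s - 6)(s^3 + 3s^2 + 12s - 16) + (7s^2 + 91s - 98)
  s^3 + 3s^2 + 12s - 16 = ((1/7)s - 10/7)(7s^2 + 91s - 98) + (156s - 156)
  7s^2 + 91s - 98 = ((7/156)s + 49/78)(156s - 156) + (0)
Last nonzero remainder: 156s - 156. Dividing through by 156 gives the monic gcd s - 1.
Cancel s - 1 from numerator and denominator to get the reduced form.

(s^3 - 2s^2 - s + 2)/(s^2 + 4s + 16)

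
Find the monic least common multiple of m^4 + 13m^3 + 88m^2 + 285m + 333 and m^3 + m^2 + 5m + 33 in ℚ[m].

m^6 + 11m^5 + 73m^4 + 252m^3 + 731m^2 + 2469m + 3663

Apply the Euclidean algorithm:
  m^4 + 13m^3 + 88m^2 + 285m + 333 = (m + 12)(m^3 + m^2 + 5m + 33) + (71m^2 + 192m - 63)
  m^3 + m^2 + 5m + 33 = ((1/71)m - 121/5041)(71m^2 + 192m - 63) + ((52910/5041)m + 158730/5041)
  71m^2 + 192m - 63 = ((357911/52910)m - 105861/52910)((52910/5041)m + 158730/5041) + (0)
Last nonzero remainder: (52910/5041)m + 158730/5041. Dividing through by 52910/5041 gives the monic gcd m + 3.
Then lcm(f, g) = f·g / gcd(f, g); expanding and making the result monic gives the answer.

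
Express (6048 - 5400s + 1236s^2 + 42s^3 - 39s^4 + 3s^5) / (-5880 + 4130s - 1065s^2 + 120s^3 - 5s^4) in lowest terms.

By polynomial division,
  3s^5 - 39s^4 + 42s^3 + 1236s^2 - 5400s + 6048 = (-(3/5)s - 33/5)(-5s^4 + 120s^3 - 1065s^2 + 4130s - 5880) + (195s^3 - 3315s^2 + 18330s - 32760)
  -5s^4 + 120s^3 - 1065s^2 + 4130s - 5880 = (-(1/39)s + 7/39)(195s^3 - 3315s^2 + 18330s - 32760) + (0)
Last nonzero remainder: 195s^3 - 3315s^2 + 18330s - 32760. Dividing through by 195 gives the monic gcd s^3 - 17s^2 + 94s - 168.
Cancel s^3 - 17s^2 + 94s - 168 from numerator and denominator to get the reduced form.

(36 - 12s - 3s^2)/(-35 + 5s)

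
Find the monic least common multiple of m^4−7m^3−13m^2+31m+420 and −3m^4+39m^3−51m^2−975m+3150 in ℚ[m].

Repeated division with remainder:
  m^4−7m^3−13m^2+31m+420 = (−1/3)(−3m^4+39m^3−51m^2−975m+3150) + (6m^3−30m^2−294m+1470)
  −3m^4+39m^3−51m^2−975m+3150 = (−(1/2)m+4)(6m^3−30m^2−294m+1470) + (−78m^2+936m−2730)
  6m^3−30m^2−294m+1470 = (−(1/13)m−7/13)(−78m^2+936m−2730) + (0)
Last nonzero remainder: −78m^2+936m−2730. Dividing through by −78 gives the monic gcd m^2−12m+35.
Then lcm(f, g) = f·g / gcd(f, g); expanding and making the result monic gives the answer.

m^6−8m^5−36m^4+254m^3+779m^2−1350m−12600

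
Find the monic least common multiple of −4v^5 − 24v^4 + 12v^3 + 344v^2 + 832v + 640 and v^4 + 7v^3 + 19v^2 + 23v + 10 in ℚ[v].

Repeated division with remainder:
  −4v^5 − 24v^4 + 12v^3 + 344v^2 + 832v + 640 = (−4v + 4)(v^4 + 7v^3 + 19v^2 + 23v + 10) + (60v^3 + 360v^2 + 780v + 600)
  v^4 + 7v^3 + 19v^2 + 23v + 10 = ((1/60)v + 1/60)(60v^3 + 360v^2 + 780v + 600) + (0)
Last nonzero remainder: 60v^3 + 360v^2 + 780v + 600. Dividing through by 60 gives the monic gcd v^3 + 6v^2 + 13v + 10.
Then lcm(f, g) = f·g / gcd(f, g); expanding and making the result monic gives the answer.

v^6 + 7v^5 + 3v^4 − 89v^3 − 294v^2 − 368v − 160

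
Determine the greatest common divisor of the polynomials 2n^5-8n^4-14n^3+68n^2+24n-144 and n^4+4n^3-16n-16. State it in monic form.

n^3+2n^2-4n-8

Apply the Euclidean algorithm:
  2n^5-8n^4-14n^3+68n^2+24n-144 = (2n-16)(n^4+4n^3-16n-16) + (50n^3+100n^2-200n-400)
  n^4+4n^3-16n-16 = ((1/50)n+1/25)(50n^3+100n^2-200n-400) + (0)
Last nonzero remainder: 50n^3+100n^2-200n-400. Dividing through by 50 gives the monic gcd n^3+2n^2-4n-8.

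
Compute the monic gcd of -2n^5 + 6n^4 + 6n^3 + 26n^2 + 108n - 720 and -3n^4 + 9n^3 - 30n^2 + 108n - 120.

By polynomial division,
  -2n^5 + 6n^4 + 6n^3 + 26n^2 + 108n - 720 = ((2/3)n)(-3n^4 + 9n^3 - 30n^2 + 108n - 120) + (26n^3 - 46n^2 + 188n - 720)
  -3n^4 + 9n^3 - 30n^2 + 108n - 120 = (-(3/26)n + 24/169)(26n^3 - 46n^2 + 188n - 720) + (-(300/169)n^2 - (300/169)n - 3000/169)
  26n^3 - 46n^2 + 188n - 720 = (-(2197/150)n + 1014/25)(-(300/169)n^2 - (300/169)n - 3000/169) + (0)
Last nonzero remainder: -(300/169)n^2 - (300/169)n - 3000/169. Dividing through by -300/169 gives the monic gcd n^2 + n + 10.

n^2 + n + 10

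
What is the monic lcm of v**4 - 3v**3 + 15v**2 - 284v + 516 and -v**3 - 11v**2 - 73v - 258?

Euclidean algorithm in ℚ[v]:
  v**4 - 3v**3 + 15v**2 - 284v + 516 = (-v + 14)(-v**3 - 11v**2 - 73v - 258) + (96v**2 + 480v + 4128)
  -v**3 - 11v**2 - 73v - 258 = (-(1/96)v - 1/16)(96v**2 + 480v + 4128) + (0)
Last nonzero remainder: 96v**2 + 480v + 4128. Dividing through by 96 gives the monic gcd v**2 + 5v + 43.
Then lcm(f, g) = f·g / gcd(f, g); expanding and making the result monic gives the answer.

v**5 + 3v**4 - 3v**3 - 194v**2 - 1188v + 3096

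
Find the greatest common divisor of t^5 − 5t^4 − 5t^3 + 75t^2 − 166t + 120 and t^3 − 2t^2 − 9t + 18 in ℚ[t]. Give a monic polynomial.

t^2 − 5t + 6

By polynomial division,
  t^5 − 5t^4 − 5t^3 + 75t^2 − 166t + 120 = (t^2 − 3t − 2)(t^3 − 2t^2 − 9t + 18) + (26t^2 − 130t + 156)
  t^3 − 2t^2 − 9t + 18 = ((1/26)t + 3/26)(26t^2 − 130t + 156) + (0)
Last nonzero remainder: 26t^2 − 130t + 156. Dividing through by 26 gives the monic gcd t^2 − 5t + 6.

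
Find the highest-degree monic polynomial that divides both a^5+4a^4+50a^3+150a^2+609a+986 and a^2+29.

a^2+29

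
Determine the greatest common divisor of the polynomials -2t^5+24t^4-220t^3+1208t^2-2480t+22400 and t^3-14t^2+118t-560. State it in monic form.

Apply the Euclidean algorithm:
  -2t^5+24t^4-220t^3+1208t^2-2480t+22400 = (-2t^2-4t-40)(t^3-14t^2+118t-560) + (0)
The last nonzero remainder t^3-14t^2+118t-560 is already monic.

t^3-14t^2+118t-560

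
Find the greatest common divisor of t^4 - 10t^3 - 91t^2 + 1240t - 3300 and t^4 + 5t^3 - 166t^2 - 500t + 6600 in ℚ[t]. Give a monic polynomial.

t^3 - 5t^2 - 116t + 660

Repeated division with remainder:
  t^4 - 10t^3 - 91t^2 + 1240t - 3300 = (t^4 + 5t^3 - 166t^2 - 500t + 6600) + (-15t^3 + 75t^2 + 1740t - 9900)
  t^4 + 5t^3 - 166t^2 - 500t + 6600 = (-(1/15)t - 2/3)(-15t^3 + 75t^2 + 1740t - 9900) + (0)
Last nonzero remainder: -15t^3 + 75t^2 + 1740t - 9900. Dividing through by -15 gives the monic gcd t^3 - 5t^2 - 116t + 660.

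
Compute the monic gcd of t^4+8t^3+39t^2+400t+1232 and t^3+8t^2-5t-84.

t^2+11t+28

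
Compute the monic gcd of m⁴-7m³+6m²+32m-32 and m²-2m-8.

m²-2m-8

Apply the Euclidean algorithm:
  m⁴-7m³+6m²+32m-32 = (m²-5m+4)(m²-2m-8) + (0)
The last nonzero remainder m²-2m-8 is already monic.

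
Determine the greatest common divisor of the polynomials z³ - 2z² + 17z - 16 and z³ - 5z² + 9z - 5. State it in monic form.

Apply the Euclidean algorithm:
  z³ - 2z² + 17z - 16 = (z³ - 5z² + 9z - 5) + (3z² + 8z - 11)
  z³ - 5z² + 9z - 5 = ((1/3)z - 23/9)(3z² + 8z - 11) + ((298/9)z - 298/9)
  3z² + 8z - 11 = ((27/298)z + 99/298)((298/9)z - 298/9) + (0)
Last nonzero remainder: (298/9)z - 298/9. Dividing through by 298/9 gives the monic gcd z - 1.

z - 1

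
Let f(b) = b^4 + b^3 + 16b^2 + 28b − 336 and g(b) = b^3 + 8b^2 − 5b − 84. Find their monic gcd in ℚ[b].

b^2 + b − 12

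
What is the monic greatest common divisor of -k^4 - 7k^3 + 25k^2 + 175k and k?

Repeated division with remainder:
  -k^4 - 7k^3 + 25k^2 + 175k = (-k^3 - 7k^2 + 25k + 175)(k) + (0)
The last nonzero remainder k is already monic.

k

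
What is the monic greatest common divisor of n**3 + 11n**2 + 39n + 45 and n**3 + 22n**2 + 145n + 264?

n + 3

Euclidean algorithm in ℚ[n]:
  n**3 + 11n**2 + 39n + 45 = (n**3 + 22n**2 + 145n + 264) + (−11n**2 − 106n − 219)
  n**3 + 22n**2 + 145n + 264 = (−(1/11)n − 136/121)(−11n**2 − 106n − 219) + ((720/121)n + 2160/121)
  −11n**2 − 106n − 219 = (−(1331/720)n − 8833/720)((720/121)n + 2160/121) + (0)
Last nonzero remainder: (720/121)n + 2160/121. Dividing through by 720/121 gives the monic gcd n + 3.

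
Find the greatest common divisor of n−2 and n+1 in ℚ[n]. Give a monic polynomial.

Euclidean algorithm in ℚ[n]:
  n−2 = (n+1) + (−3)
  n+1 = (−(1/3)n−1/3)(−3) + (0)
The last nonzero remainder is the constant −3, so the polynomials are coprime and gcd = 1.

1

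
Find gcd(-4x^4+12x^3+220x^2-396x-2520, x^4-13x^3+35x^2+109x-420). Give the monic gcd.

x^3-9x^2-x+105

By polynomial division,
  -4x^4+12x^3+220x^2-396x-2520 = (-4)(x^4-13x^3+35x^2+109x-420) + (-40x^3+360x^2+40x-4200)
  x^4-13x^3+35x^2+109x-420 = (-(1/40)x+1/10)(-40x^3+360x^2+40x-4200) + (0)
Last nonzero remainder: -40x^3+360x^2+40x-4200. Dividing through by -40 gives the monic gcd x^3-9x^2-x+105.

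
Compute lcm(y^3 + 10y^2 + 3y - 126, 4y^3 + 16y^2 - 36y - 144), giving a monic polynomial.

y^5 + 17y^4 + 85y^3 + 15y^2 - 846y - 1512

Apply the Euclidean algorithm:
  y^3 + 10y^2 + 3y - 126 = (1/4)(4y^3 + 16y^2 - 36y - 144) + (6y^2 + 12y - 90)
  4y^3 + 16y^2 - 36y - 144 = ((2/3)y + 4/3)(6y^2 + 12y - 90) + (8y - 24)
  6y^2 + 12y - 90 = ((3/4)y + 15/4)(8y - 24) + (0)
Last nonzero remainder: 8y - 24. Dividing through by 8 gives the monic gcd y - 3.
Then lcm(f, g) = f·g / gcd(f, g); expanding and making the result monic gives the answer.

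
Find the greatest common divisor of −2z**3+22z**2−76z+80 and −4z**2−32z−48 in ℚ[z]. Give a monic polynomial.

By polynomial division,
  −2z**3+22z**2−76z+80 = ((1/2)z−19/2)(−4z**2−32z−48) + (−356z−376)
  −4z**2−32z−48 = ((1/89)z+618/7921)(−356z−376) + (−147840/7921)
  −356z−376 = ((704969/36960)z+372287/18480)(−147840/7921) + (0)
The last nonzero remainder is the constant −147840/7921, so the polynomials are coprime and gcd = 1.

1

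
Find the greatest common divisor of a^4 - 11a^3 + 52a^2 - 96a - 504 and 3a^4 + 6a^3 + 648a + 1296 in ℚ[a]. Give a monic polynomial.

a^3 - 4a^2 + 24a + 72

By polynomial division,
  a^4 - 11a^3 + 52a^2 - 96a - 504 = (1/3)(3a^4 + 6a^3 + 648a + 1296) + (-13a^3 + 52a^2 - 312a - 936)
  3a^4 + 6a^3 + 648a + 1296 = (-(3/13)a - 18/13)(-13a^3 + 52a^2 - 312a - 936) + (0)
Last nonzero remainder: -13a^3 + 52a^2 - 312a - 936. Dividing through by -13 gives the monic gcd a^3 - 4a^2 + 24a + 72.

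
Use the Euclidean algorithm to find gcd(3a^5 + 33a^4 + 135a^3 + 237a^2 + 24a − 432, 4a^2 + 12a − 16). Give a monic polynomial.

a^2 + 3a − 4

Euclidean algorithm in ℚ[a]:
  3a^5 + 33a^4 + 135a^3 + 237a^2 + 24a − 432 = ((3/4)a^3 + 6a^2 + (75/4)a + 27)(4a^2 + 12a − 16) + (0)
Last nonzero remainder: 4a^2 + 12a − 16. Dividing through by 4 gives the monic gcd a^2 + 3a − 4.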